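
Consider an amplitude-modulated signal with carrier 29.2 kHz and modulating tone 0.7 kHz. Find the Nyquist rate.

59.8 kHz

AM sidebands sit at fc ± fm = 28.5 kHz and 29.9 kHz.
Highest-frequency component: 29.9 kHz.
Nyquist rate = 2 × 29.9 kHz = 59.8 kHz.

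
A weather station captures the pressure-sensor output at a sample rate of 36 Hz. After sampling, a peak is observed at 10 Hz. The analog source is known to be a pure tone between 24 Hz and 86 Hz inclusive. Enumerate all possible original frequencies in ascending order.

Frequencies that alias to 10 Hz are k·fs ± 10 Hz for integer k ≥ 0.
k=0: 10 Hz.
k=1: 26 Hz, 46 Hz.
k=2: 62 Hz, 82 Hz.
k=3: 98 Hz, 118 Hz.
Within [24 Hz, 86 Hz]: 26 Hz, 46 Hz, 62 Hz, 82 Hz.

26 Hz, 46 Hz, 62 Hz, 82 Hz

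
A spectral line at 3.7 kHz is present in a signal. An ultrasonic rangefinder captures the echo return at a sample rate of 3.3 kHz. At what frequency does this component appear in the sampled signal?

0.4 kHz

3.7 kHz mod fs = 0.4 kHz.
0.4 kHz ≤ fs/2 = 1.65 kHz, appears at 0.4 kHz.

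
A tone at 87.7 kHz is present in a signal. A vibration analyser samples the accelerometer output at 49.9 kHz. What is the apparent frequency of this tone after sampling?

12.1 kHz

87.7 kHz mod fs = 37.8 kHz.
37.8 kHz > fs/2 = 24.95 kHz, folds to fs − 37.8 kHz = 12.1 kHz.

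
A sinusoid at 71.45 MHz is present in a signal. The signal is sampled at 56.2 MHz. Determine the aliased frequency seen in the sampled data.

71.45 MHz mod fs = 15.25 MHz.
15.25 MHz ≤ fs/2 = 28.1 MHz, appears at 15.25 MHz.

15.25 MHz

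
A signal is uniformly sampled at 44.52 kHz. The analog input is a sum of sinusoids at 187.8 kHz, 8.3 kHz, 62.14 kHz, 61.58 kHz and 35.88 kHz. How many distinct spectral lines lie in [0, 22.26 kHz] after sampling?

5

fs/2 = 22.26 kHz.
187.8 kHz mod fs = 9.72 kHz.
9.72 kHz ≤ fs/2 = 22.26 kHz, appears at 9.72 kHz.
8.3 kHz ≤ fs/2 = 22.26 kHz, passes unchanged.
62.14 kHz mod fs = 17.62 kHz.
17.62 kHz ≤ fs/2 = 22.26 kHz, appears at 17.62 kHz.
61.58 kHz mod fs = 17.06 kHz.
17.06 kHz ≤ fs/2 = 22.26 kHz, appears at 17.06 kHz.
35.88 kHz > fs/2 = 22.26 kHz, folds to fs − 35.88 kHz = 8.64 kHz.
Distinct values: {8.3 kHz, 8.64 kHz, 9.72 kHz, 17.06 kHz, 17.62 kHz} → 5.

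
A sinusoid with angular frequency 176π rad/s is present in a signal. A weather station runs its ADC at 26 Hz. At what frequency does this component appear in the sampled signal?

ω = 176π rad/s → f = ω/(2π) = 88 Hz.
88 Hz mod fs = 10 Hz.
10 Hz ≤ fs/2 = 13 Hz, appears at 10 Hz.

10 Hz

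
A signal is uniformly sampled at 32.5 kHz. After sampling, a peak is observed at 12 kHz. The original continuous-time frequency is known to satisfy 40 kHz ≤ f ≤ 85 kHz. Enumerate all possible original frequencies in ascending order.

44.5 kHz, 53 kHz, 77 kHz

Frequencies that alias to 12 kHz are k·fs ± 12 kHz for integer k ≥ 0.
k=0: 12 kHz.
k=1: 20.5 kHz, 44.5 kHz.
k=2: 53 kHz, 77 kHz.
k=3: 85.5 kHz, 109.5 kHz.
Within [40 kHz, 85 kHz]: 44.5 kHz, 53 kHz, 77 kHz.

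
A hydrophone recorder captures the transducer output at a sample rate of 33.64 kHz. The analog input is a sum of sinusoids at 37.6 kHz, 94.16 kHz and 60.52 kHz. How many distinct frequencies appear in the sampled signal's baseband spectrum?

2

fs/2 = 16.82 kHz.
37.6 kHz mod fs = 3.96 kHz.
3.96 kHz ≤ fs/2 = 16.82 kHz, appears at 3.96 kHz.
94.16 kHz mod fs = 26.88 kHz.
26.88 kHz > fs/2 = 16.82 kHz, folds to fs − 26.88 kHz = 6.76 kHz.
60.52 kHz mod fs = 26.88 kHz.
26.88 kHz > fs/2 = 16.82 kHz, folds to fs − 26.88 kHz = 6.76 kHz.
Distinct values: {3.96 kHz, 6.76 kHz} → 2.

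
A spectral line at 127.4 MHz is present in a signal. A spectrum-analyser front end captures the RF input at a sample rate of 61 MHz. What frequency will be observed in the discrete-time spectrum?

5.4 MHz

127.4 MHz mod fs = 5.4 MHz.
5.4 MHz ≤ fs/2 = 30.5 MHz, appears at 5.4 MHz.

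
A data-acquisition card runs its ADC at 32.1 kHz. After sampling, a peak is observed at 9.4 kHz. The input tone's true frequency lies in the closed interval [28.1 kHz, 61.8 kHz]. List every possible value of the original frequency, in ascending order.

41.5 kHz, 54.8 kHz

Frequencies that alias to 9.4 kHz are k·fs ± 9.4 kHz for integer k ≥ 0.
k=0: 9.4 kHz.
k=1: 22.7 kHz, 41.5 kHz.
k=2: 54.8 kHz, 73.6 kHz.
k=3: 86.9 kHz, 105.7 kHz.
Within [28.1 kHz, 61.8 kHz]: 41.5 kHz, 54.8 kHz.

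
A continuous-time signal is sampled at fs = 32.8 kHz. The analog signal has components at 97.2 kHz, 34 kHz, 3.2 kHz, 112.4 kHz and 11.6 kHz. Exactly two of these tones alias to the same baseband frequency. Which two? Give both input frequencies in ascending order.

34 kHz, 97.2 kHz

fs/2 = 16.4 kHz.
97.2 kHz mod fs = 31.6 kHz.
31.6 kHz > fs/2 = 16.4 kHz, folds to fs − 31.6 kHz = 1.2 kHz.
34 kHz mod fs = 1.2 kHz.
1.2 kHz ≤ fs/2 = 16.4 kHz, appears at 1.2 kHz.
3.2 kHz ≤ fs/2 = 16.4 kHz, passes unchanged.
112.4 kHz mod fs = 14 kHz.
14 kHz ≤ fs/2 = 16.4 kHz, appears at 14 kHz.
11.6 kHz ≤ fs/2 = 16.4 kHz, passes unchanged.
34 kHz and 97.2 kHz both map to 1.2 kHz.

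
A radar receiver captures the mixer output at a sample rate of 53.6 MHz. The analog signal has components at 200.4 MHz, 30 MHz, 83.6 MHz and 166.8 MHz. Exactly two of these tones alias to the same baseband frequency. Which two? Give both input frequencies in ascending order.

30 MHz, 83.6 MHz

fs/2 = 26.8 MHz.
200.4 MHz mod fs = 39.6 MHz.
39.6 MHz > fs/2 = 26.8 MHz, folds to fs − 39.6 MHz = 14 MHz.
30 MHz > fs/2 = 26.8 MHz, folds to fs − 30 MHz = 23.6 MHz.
83.6 MHz mod fs = 30 MHz.
30 MHz > fs/2 = 26.8 MHz, folds to fs − 30 MHz = 23.6 MHz.
166.8 MHz mod fs = 6 MHz.
6 MHz ≤ fs/2 = 26.8 MHz, appears at 6 MHz.
30 MHz and 83.6 MHz both map to 23.6 MHz.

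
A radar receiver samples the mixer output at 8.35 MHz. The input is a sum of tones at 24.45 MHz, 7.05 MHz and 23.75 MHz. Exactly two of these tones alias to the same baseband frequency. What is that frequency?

fs/2 = 4.175 MHz.
24.45 MHz mod fs = 7.75 MHz.
7.75 MHz > fs/2 = 4.175 MHz, folds to fs − 7.75 MHz = 0.6 MHz.
7.05 MHz > fs/2 = 4.175 MHz, folds to fs − 7.05 MHz = 1.3 MHz.
23.75 MHz mod fs = 7.05 MHz.
7.05 MHz > fs/2 = 4.175 MHz, folds to fs − 7.05 MHz = 1.3 MHz.
7.05 MHz and 23.75 MHz both map to 1.3 MHz.

1.3 MHz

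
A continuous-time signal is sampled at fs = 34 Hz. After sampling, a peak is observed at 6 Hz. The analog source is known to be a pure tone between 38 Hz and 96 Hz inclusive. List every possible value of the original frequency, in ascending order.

Frequencies that alias to 6 Hz are k·fs ± 6 Hz for integer k ≥ 0.
k=0: 6 Hz.
k=1: 28 Hz, 40 Hz.
k=2: 62 Hz, 74 Hz.
k=3: 96 Hz, 108 Hz.
k=4: 130 Hz, 142 Hz.
Within [38 Hz, 96 Hz]: 40 Hz, 62 Hz, 74 Hz, 96 Hz.

40 Hz, 62 Hz, 74 Hz, 96 Hz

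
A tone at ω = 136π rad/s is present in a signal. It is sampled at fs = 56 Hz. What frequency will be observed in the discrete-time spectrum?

12 Hz

ω = 136π rad/s → f = ω/(2π) = 68 Hz.
68 Hz mod fs = 12 Hz.
12 Hz ≤ fs/2 = 28 Hz, appears at 12 Hz.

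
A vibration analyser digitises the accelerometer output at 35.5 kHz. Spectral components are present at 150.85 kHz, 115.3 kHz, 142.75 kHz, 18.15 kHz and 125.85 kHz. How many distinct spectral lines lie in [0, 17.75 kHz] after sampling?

fs/2 = 17.75 kHz.
150.85 kHz mod fs = 8.85 kHz.
8.85 kHz ≤ fs/2 = 17.75 kHz, appears at 8.85 kHz.
115.3 kHz mod fs = 8.8 kHz.
8.8 kHz ≤ fs/2 = 17.75 kHz, appears at 8.8 kHz.
142.75 kHz mod fs = 0.75 kHz.
0.75 kHz ≤ fs/2 = 17.75 kHz, appears at 0.75 kHz.
18.15 kHz > fs/2 = 17.75 kHz, folds to fs − 18.15 kHz = 17.35 kHz.
125.85 kHz mod fs = 19.35 kHz.
19.35 kHz > fs/2 = 17.75 kHz, folds to fs − 19.35 kHz = 16.15 kHz.
Distinct values: {0.75 kHz, 8.8 kHz, 8.85 kHz, 16.15 kHz, 17.35 kHz} → 5.

5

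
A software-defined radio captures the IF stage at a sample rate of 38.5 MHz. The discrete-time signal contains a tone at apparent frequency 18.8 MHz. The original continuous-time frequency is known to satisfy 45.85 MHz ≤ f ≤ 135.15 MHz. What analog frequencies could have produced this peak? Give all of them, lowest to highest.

Frequencies that alias to 18.8 MHz are k·fs ± 18.8 MHz for integer k ≥ 0.
k=0: 18.8 MHz.
k=1: 19.7 MHz, 57.3 MHz.
k=2: 58.2 MHz, 95.8 MHz.
k=3: 96.7 MHz, 134.3 MHz.
k=4: 135.2 MHz, 172.8 MHz.
Within [45.85 MHz, 135.15 MHz]: 57.3 MHz, 58.2 MHz, 95.8 MHz, 96.7 MHz, 134.3 MHz.

57.3 MHz, 58.2 MHz, 95.8 MHz, 96.7 MHz, 134.3 MHz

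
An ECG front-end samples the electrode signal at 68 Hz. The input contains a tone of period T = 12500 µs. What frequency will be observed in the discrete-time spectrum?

T = 12500 µs → f = 1/T = 80 Hz.
80 Hz mod fs = 12 Hz.
12 Hz ≤ fs/2 = 34 Hz, appears at 12 Hz.

12 Hz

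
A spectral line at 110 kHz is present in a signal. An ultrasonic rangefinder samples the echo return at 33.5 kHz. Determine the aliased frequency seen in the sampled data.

110 kHz mod fs = 9.5 kHz.
9.5 kHz ≤ fs/2 = 16.75 kHz, appears at 9.5 kHz.

9.5 kHz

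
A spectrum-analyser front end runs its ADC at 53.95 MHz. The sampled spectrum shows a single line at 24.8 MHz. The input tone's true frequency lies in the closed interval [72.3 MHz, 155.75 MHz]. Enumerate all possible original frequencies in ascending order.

Frequencies that alias to 24.8 MHz are k·fs ± 24.8 MHz for integer k ≥ 0.
k=0: 24.8 MHz.
k=1: 29.15 MHz, 78.75 MHz.
k=2: 83.1 MHz, 132.7 MHz.
k=3: 137.05 MHz, 186.65 MHz.
k=4: 191 MHz, 240.6 MHz.
Within [72.3 MHz, 155.75 MHz]: 78.75 MHz, 83.1 MHz, 132.7 MHz, 137.05 MHz.

78.75 MHz, 83.1 MHz, 132.7 MHz, 137.05 MHz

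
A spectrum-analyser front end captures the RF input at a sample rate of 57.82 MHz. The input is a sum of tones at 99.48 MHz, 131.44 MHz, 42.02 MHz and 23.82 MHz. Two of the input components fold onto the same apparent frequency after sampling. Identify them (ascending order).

fs/2 = 28.91 MHz.
99.48 MHz mod fs = 41.66 MHz.
41.66 MHz > fs/2 = 28.91 MHz, folds to fs − 41.66 MHz = 16.16 MHz.
131.44 MHz mod fs = 15.8 MHz.
15.8 MHz ≤ fs/2 = 28.91 MHz, appears at 15.8 MHz.
42.02 MHz > fs/2 = 28.91 MHz, folds to fs − 42.02 MHz = 15.8 MHz.
23.82 MHz ≤ fs/2 = 28.91 MHz, passes unchanged.
42.02 MHz and 131.44 MHz both map to 15.8 MHz.

42.02 MHz, 131.44 MHz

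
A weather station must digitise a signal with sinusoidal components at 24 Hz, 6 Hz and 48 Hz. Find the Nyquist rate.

96 Hz

Highest-frequency component: 48 Hz.
Nyquist rate = 2 × 48 Hz = 96 Hz.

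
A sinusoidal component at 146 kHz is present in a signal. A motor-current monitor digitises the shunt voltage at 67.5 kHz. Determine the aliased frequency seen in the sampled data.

11 kHz

146 kHz mod fs = 11 kHz.
11 kHz ≤ fs/2 = 33.75 kHz, appears at 11 kHz.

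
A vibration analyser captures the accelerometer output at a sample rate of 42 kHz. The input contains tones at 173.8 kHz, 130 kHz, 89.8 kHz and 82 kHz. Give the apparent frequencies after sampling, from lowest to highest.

2 kHz, 4 kHz, 5.8 kHz

fs/2 = 21 kHz.
173.8 kHz mod fs = 5.8 kHz.
5.8 kHz ≤ fs/2 = 21 kHz, appears at 5.8 kHz.
130 kHz mod fs = 4 kHz.
4 kHz ≤ fs/2 = 21 kHz, appears at 4 kHz.
89.8 kHz mod fs = 5.8 kHz.
5.8 kHz ≤ fs/2 = 21 kHz, appears at 5.8 kHz.
82 kHz mod fs = 40 kHz.
40 kHz > fs/2 = 21 kHz, folds to fs − 40 kHz = 2 kHz.
Distinct values: {2 kHz, 4 kHz, 5.8 kHz}.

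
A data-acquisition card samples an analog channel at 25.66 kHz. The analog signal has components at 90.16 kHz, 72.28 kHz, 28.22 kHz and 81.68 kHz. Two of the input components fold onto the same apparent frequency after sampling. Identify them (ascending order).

fs/2 = 12.83 kHz.
90.16 kHz mod fs = 13.18 kHz.
13.18 kHz > fs/2 = 12.83 kHz, folds to fs − 13.18 kHz = 12.48 kHz.
72.28 kHz mod fs = 20.96 kHz.
20.96 kHz > fs/2 = 12.83 kHz, folds to fs − 20.96 kHz = 4.7 kHz.
28.22 kHz mod fs = 2.56 kHz.
2.56 kHz ≤ fs/2 = 12.83 kHz, appears at 2.56 kHz.
81.68 kHz mod fs = 4.7 kHz.
4.7 kHz ≤ fs/2 = 12.83 kHz, appears at 4.7 kHz.
72.28 kHz and 81.68 kHz both map to 4.7 kHz.

72.28 kHz, 81.68 kHz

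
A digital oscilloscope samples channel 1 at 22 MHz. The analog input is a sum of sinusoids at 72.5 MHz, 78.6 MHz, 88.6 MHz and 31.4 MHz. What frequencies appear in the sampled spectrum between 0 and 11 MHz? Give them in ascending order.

fs/2 = 11 MHz.
72.5 MHz mod fs = 6.5 MHz.
6.5 MHz ≤ fs/2 = 11 MHz, appears at 6.5 MHz.
78.6 MHz mod fs = 12.6 MHz.
12.6 MHz > fs/2 = 11 MHz, folds to fs − 12.6 MHz = 9.4 MHz.
88.6 MHz mod fs = 0.6 MHz.
0.6 MHz ≤ fs/2 = 11 MHz, appears at 0.6 MHz.
31.4 MHz mod fs = 9.4 MHz.
9.4 MHz ≤ fs/2 = 11 MHz, appears at 9.4 MHz.
Distinct values: {0.6 MHz, 6.5 MHz, 9.4 MHz}.

0.6 MHz, 6.5 MHz, 9.4 MHz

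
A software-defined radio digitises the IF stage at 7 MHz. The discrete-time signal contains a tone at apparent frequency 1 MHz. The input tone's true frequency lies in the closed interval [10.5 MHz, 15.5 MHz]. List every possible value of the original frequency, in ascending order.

13 MHz, 15 MHz

Frequencies that alias to 1 MHz are k·fs ± 1 MHz for integer k ≥ 0.
k=0: 1 MHz.
k=1: 6 MHz, 8 MHz.
k=2: 13 MHz, 15 MHz.
k=3: 20 MHz, 22 MHz.
Within [10.5 MHz, 15.5 MHz]: 13 MHz, 15 MHz.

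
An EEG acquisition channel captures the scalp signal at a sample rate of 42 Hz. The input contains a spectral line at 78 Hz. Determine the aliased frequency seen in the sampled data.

6 Hz

78 Hz mod fs = 36 Hz.
36 Hz > fs/2 = 21 Hz, folds to fs − 36 Hz = 6 Hz.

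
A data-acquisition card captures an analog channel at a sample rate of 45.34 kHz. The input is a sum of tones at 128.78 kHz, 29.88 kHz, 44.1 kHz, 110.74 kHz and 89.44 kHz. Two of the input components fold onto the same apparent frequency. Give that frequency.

fs/2 = 22.67 kHz.
128.78 kHz mod fs = 38.1 kHz.
38.1 kHz > fs/2 = 22.67 kHz, folds to fs − 38.1 kHz = 7.24 kHz.
29.88 kHz > fs/2 = 22.67 kHz, folds to fs − 29.88 kHz = 15.46 kHz.
44.1 kHz > fs/2 = 22.67 kHz, folds to fs − 44.1 kHz = 1.24 kHz.
110.74 kHz mod fs = 20.06 kHz.
20.06 kHz ≤ fs/2 = 22.67 kHz, appears at 20.06 kHz.
89.44 kHz mod fs = 44.1 kHz.
44.1 kHz > fs/2 = 22.67 kHz, folds to fs − 44.1 kHz = 1.24 kHz.
44.1 kHz and 89.44 kHz both map to 1.24 kHz.

1.24 kHz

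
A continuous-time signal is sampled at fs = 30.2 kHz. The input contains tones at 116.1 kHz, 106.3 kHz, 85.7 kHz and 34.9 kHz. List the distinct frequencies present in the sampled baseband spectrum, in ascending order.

4.7 kHz, 4.9 kHz, 14.5 kHz

fs/2 = 15.1 kHz.
116.1 kHz mod fs = 25.5 kHz.
25.5 kHz > fs/2 = 15.1 kHz, folds to fs − 25.5 kHz = 4.7 kHz.
106.3 kHz mod fs = 15.7 kHz.
15.7 kHz > fs/2 = 15.1 kHz, folds to fs − 15.7 kHz = 14.5 kHz.
85.7 kHz mod fs = 25.3 kHz.
25.3 kHz > fs/2 = 15.1 kHz, folds to fs − 25.3 kHz = 4.9 kHz.
34.9 kHz mod fs = 4.7 kHz.
4.7 kHz ≤ fs/2 = 15.1 kHz, appears at 4.7 kHz.
Distinct values: {4.7 kHz, 4.9 kHz, 14.5 kHz}.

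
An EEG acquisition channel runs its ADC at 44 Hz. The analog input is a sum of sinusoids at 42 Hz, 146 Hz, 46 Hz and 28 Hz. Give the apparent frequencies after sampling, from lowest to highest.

fs/2 = 22 Hz.
42 Hz > fs/2 = 22 Hz, folds to fs − 42 Hz = 2 Hz.
146 Hz mod fs = 14 Hz.
14 Hz ≤ fs/2 = 22 Hz, appears at 14 Hz.
46 Hz mod fs = 2 Hz.
2 Hz ≤ fs/2 = 22 Hz, appears at 2 Hz.
28 Hz > fs/2 = 22 Hz, folds to fs − 28 Hz = 16 Hz.
Distinct values: {2 Hz, 14 Hz, 16 Hz}.

2 Hz, 14 Hz, 16 Hz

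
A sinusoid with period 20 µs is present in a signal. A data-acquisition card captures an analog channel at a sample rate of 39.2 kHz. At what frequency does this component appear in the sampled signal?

T = 20 µs → f = 1/T = 50 kHz.
50 kHz mod fs = 10.8 kHz.
10.8 kHz ≤ fs/2 = 19.6 kHz, appears at 10.8 kHz.

10.8 kHz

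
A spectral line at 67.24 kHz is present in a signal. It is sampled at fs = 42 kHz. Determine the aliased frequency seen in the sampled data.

67.24 kHz mod fs = 25.24 kHz.
25.24 kHz > fs/2 = 21 kHz, folds to fs − 25.24 kHz = 16.76 kHz.

16.76 kHz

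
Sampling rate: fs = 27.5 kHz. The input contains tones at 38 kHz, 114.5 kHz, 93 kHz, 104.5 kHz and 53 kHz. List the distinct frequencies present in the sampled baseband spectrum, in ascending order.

2 kHz, 4.5 kHz, 5.5 kHz, 10.5 kHz

fs/2 = 13.75 kHz.
38 kHz mod fs = 10.5 kHz.
10.5 kHz ≤ fs/2 = 13.75 kHz, appears at 10.5 kHz.
114.5 kHz mod fs = 4.5 kHz.
4.5 kHz ≤ fs/2 = 13.75 kHz, appears at 4.5 kHz.
93 kHz mod fs = 10.5 kHz.
10.5 kHz ≤ fs/2 = 13.75 kHz, appears at 10.5 kHz.
104.5 kHz mod fs = 22 kHz.
22 kHz > fs/2 = 13.75 kHz, folds to fs − 22 kHz = 5.5 kHz.
53 kHz mod fs = 25.5 kHz.
25.5 kHz > fs/2 = 13.75 kHz, folds to fs − 25.5 kHz = 2 kHz.
Distinct values: {2 kHz, 4.5 kHz, 5.5 kHz, 10.5 kHz}.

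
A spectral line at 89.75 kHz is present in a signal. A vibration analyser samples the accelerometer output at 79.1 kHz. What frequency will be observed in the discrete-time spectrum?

10.65 kHz

89.75 kHz mod fs = 10.65 kHz.
10.65 kHz ≤ fs/2 = 39.55 kHz, appears at 10.65 kHz.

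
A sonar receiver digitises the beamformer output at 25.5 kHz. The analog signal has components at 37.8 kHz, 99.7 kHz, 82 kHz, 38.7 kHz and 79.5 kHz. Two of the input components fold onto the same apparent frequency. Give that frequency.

12.3 kHz

fs/2 = 12.75 kHz.
37.8 kHz mod fs = 12.3 kHz.
12.3 kHz ≤ fs/2 = 12.75 kHz, appears at 12.3 kHz.
99.7 kHz mod fs = 23.2 kHz.
23.2 kHz > fs/2 = 12.75 kHz, folds to fs − 23.2 kHz = 2.3 kHz.
82 kHz mod fs = 5.5 kHz.
5.5 kHz ≤ fs/2 = 12.75 kHz, appears at 5.5 kHz.
38.7 kHz mod fs = 13.2 kHz.
13.2 kHz > fs/2 = 12.75 kHz, folds to fs − 13.2 kHz = 12.3 kHz.
79.5 kHz mod fs = 3 kHz.
3 kHz ≤ fs/2 = 12.75 kHz, appears at 3 kHz.
37.8 kHz and 38.7 kHz both map to 12.3 kHz.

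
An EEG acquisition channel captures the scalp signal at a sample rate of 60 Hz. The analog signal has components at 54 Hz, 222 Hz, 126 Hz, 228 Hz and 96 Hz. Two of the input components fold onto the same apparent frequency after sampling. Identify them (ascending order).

fs/2 = 30 Hz.
54 Hz > fs/2 = 30 Hz, folds to fs − 54 Hz = 6 Hz.
222 Hz mod fs = 42 Hz.
42 Hz > fs/2 = 30 Hz, folds to fs − 42 Hz = 18 Hz.
126 Hz mod fs = 6 Hz.
6 Hz ≤ fs/2 = 30 Hz, appears at 6 Hz.
228 Hz mod fs = 48 Hz.
48 Hz > fs/2 = 30 Hz, folds to fs − 48 Hz = 12 Hz.
96 Hz mod fs = 36 Hz.
36 Hz > fs/2 = 30 Hz, folds to fs − 36 Hz = 24 Hz.
54 Hz and 126 Hz both map to 6 Hz.

54 Hz, 126 Hz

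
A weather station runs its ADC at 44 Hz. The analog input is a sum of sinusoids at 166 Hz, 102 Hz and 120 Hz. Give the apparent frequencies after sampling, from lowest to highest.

fs/2 = 22 Hz.
166 Hz mod fs = 34 Hz.
34 Hz > fs/2 = 22 Hz, folds to fs − 34 Hz = 10 Hz.
102 Hz mod fs = 14 Hz.
14 Hz ≤ fs/2 = 22 Hz, appears at 14 Hz.
120 Hz mod fs = 32 Hz.
32 Hz > fs/2 = 22 Hz, folds to fs − 32 Hz = 12 Hz.
Distinct values: {10 Hz, 12 Hz, 14 Hz}.

10 Hz, 12 Hz, 14 Hz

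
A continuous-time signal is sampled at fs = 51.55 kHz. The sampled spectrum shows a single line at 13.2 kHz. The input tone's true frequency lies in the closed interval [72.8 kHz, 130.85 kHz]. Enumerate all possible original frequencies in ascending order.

Frequencies that alias to 13.2 kHz are k·fs ± 13.2 kHz for integer k ≥ 0.
k=0: 13.2 kHz.
k=1: 38.35 kHz, 64.75 kHz.
k=2: 89.9 kHz, 116.3 kHz.
k=3: 141.45 kHz, 167.85 kHz.
Within [72.8 kHz, 130.85 kHz]: 89.9 kHz, 116.3 kHz.

89.9 kHz, 116.3 kHz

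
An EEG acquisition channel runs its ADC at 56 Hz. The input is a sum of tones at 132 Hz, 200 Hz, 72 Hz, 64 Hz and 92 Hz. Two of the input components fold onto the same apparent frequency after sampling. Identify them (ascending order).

fs/2 = 28 Hz.
132 Hz mod fs = 20 Hz.
20 Hz ≤ fs/2 = 28 Hz, appears at 20 Hz.
200 Hz mod fs = 32 Hz.
32 Hz > fs/2 = 28 Hz, folds to fs − 32 Hz = 24 Hz.
72 Hz mod fs = 16 Hz.
16 Hz ≤ fs/2 = 28 Hz, appears at 16 Hz.
64 Hz mod fs = 8 Hz.
8 Hz ≤ fs/2 = 28 Hz, appears at 8 Hz.
92 Hz mod fs = 36 Hz.
36 Hz > fs/2 = 28 Hz, folds to fs − 36 Hz = 20 Hz.
92 Hz and 132 Hz both map to 20 Hz.

92 Hz, 132 Hz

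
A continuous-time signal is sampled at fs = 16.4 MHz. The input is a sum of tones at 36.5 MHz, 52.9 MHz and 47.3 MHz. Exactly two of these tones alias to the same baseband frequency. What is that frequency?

fs/2 = 8.2 MHz.
36.5 MHz mod fs = 3.7 MHz.
3.7 MHz ≤ fs/2 = 8.2 MHz, appears at 3.7 MHz.
52.9 MHz mod fs = 3.7 MHz.
3.7 MHz ≤ fs/2 = 8.2 MHz, appears at 3.7 MHz.
47.3 MHz mod fs = 14.5 MHz.
14.5 MHz > fs/2 = 8.2 MHz, folds to fs − 14.5 MHz = 1.9 MHz.
36.5 MHz and 52.9 MHz both map to 3.7 MHz.

3.7 MHz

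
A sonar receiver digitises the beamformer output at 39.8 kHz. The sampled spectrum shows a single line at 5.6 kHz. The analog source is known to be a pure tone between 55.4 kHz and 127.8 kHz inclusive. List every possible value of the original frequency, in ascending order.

74 kHz, 85.2 kHz, 113.8 kHz, 125 kHz

Frequencies that alias to 5.6 kHz are k·fs ± 5.6 kHz for integer k ≥ 0.
k=0: 5.6 kHz.
k=1: 34.2 kHz, 45.4 kHz.
k=2: 74 kHz, 85.2 kHz.
k=3: 113.8 kHz, 125 kHz.
k=4: 153.6 kHz, 164.8 kHz.
Within [55.4 kHz, 127.8 kHz]: 74 kHz, 85.2 kHz, 113.8 kHz, 125 kHz.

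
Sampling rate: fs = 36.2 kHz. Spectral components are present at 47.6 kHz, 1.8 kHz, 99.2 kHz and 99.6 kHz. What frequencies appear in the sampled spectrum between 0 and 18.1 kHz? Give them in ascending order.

1.8 kHz, 9 kHz, 9.4 kHz, 11.4 kHz

fs/2 = 18.1 kHz.
47.6 kHz mod fs = 11.4 kHz.
11.4 kHz ≤ fs/2 = 18.1 kHz, appears at 11.4 kHz.
1.8 kHz ≤ fs/2 = 18.1 kHz, passes unchanged.
99.2 kHz mod fs = 26.8 kHz.
26.8 kHz > fs/2 = 18.1 kHz, folds to fs − 26.8 kHz = 9.4 kHz.
99.6 kHz mod fs = 27.2 kHz.
27.2 kHz > fs/2 = 18.1 kHz, folds to fs − 27.2 kHz = 9 kHz.
Distinct values: {1.8 kHz, 9 kHz, 9.4 kHz, 11.4 kHz}.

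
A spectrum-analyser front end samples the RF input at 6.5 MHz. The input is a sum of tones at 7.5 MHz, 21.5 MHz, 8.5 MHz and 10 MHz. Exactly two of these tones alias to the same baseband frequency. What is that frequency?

2 MHz

fs/2 = 3.25 MHz.
7.5 MHz mod fs = 1 MHz.
1 MHz ≤ fs/2 = 3.25 MHz, appears at 1 MHz.
21.5 MHz mod fs = 2 MHz.
2 MHz ≤ fs/2 = 3.25 MHz, appears at 2 MHz.
8.5 MHz mod fs = 2 MHz.
2 MHz ≤ fs/2 = 3.25 MHz, appears at 2 MHz.
10 MHz mod fs = 3.5 MHz.
3.5 MHz > fs/2 = 3.25 MHz, folds to fs − 3.5 MHz = 3 MHz.
8.5 MHz and 21.5 MHz both map to 2 MHz.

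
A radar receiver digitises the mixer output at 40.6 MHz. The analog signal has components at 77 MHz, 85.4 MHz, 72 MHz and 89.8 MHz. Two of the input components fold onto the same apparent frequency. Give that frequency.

4.2 MHz

fs/2 = 20.3 MHz.
77 MHz mod fs = 36.4 MHz.
36.4 MHz > fs/2 = 20.3 MHz, folds to fs − 36.4 MHz = 4.2 MHz.
85.4 MHz mod fs = 4.2 MHz.
4.2 MHz ≤ fs/2 = 20.3 MHz, appears at 4.2 MHz.
72 MHz mod fs = 31.4 MHz.
31.4 MHz > fs/2 = 20.3 MHz, folds to fs − 31.4 MHz = 9.2 MHz.
89.8 MHz mod fs = 8.6 MHz.
8.6 MHz ≤ fs/2 = 20.3 MHz, appears at 8.6 MHz.
77 MHz and 85.4 MHz both map to 4.2 MHz.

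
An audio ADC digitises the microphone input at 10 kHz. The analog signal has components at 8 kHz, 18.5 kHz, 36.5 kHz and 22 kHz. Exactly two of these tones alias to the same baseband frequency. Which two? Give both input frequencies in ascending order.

8 kHz, 22 kHz

fs/2 = 5 kHz.
8 kHz > fs/2 = 5 kHz, folds to fs − 8 kHz = 2 kHz.
18.5 kHz mod fs = 8.5 kHz.
8.5 kHz > fs/2 = 5 kHz, folds to fs − 8.5 kHz = 1.5 kHz.
36.5 kHz mod fs = 6.5 kHz.
6.5 kHz > fs/2 = 5 kHz, folds to fs − 6.5 kHz = 3.5 kHz.
22 kHz mod fs = 2 kHz.
2 kHz ≤ fs/2 = 5 kHz, appears at 2 kHz.
8 kHz and 22 kHz both map to 2 kHz.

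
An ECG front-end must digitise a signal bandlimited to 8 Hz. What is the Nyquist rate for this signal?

Nyquist rate = 2 × 8 Hz = 16 Hz.

16 Hz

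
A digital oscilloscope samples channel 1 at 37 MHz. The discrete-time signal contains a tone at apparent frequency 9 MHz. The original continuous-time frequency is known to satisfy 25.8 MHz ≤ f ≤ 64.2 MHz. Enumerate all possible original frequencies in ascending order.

Frequencies that alias to 9 MHz are k·fs ± 9 MHz for integer k ≥ 0.
k=0: 9 MHz.
k=1: 28 MHz, 46 MHz.
k=2: 65 MHz, 83 MHz.
Within [25.8 MHz, 64.2 MHz]: 28 MHz, 46 MHz.

28 MHz, 46 MHz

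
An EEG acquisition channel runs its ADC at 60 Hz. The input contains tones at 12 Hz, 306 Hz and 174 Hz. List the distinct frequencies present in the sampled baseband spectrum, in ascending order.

6 Hz, 12 Hz

fs/2 = 30 Hz.
12 Hz ≤ fs/2 = 30 Hz, passes unchanged.
306 Hz mod fs = 6 Hz.
6 Hz ≤ fs/2 = 30 Hz, appears at 6 Hz.
174 Hz mod fs = 54 Hz.
54 Hz > fs/2 = 30 Hz, folds to fs − 54 Hz = 6 Hz.
Distinct values: {6 Hz, 12 Hz}.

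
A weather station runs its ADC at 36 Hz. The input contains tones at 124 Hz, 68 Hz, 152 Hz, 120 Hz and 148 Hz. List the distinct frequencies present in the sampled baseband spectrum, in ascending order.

4 Hz, 8 Hz, 12 Hz, 16 Hz

fs/2 = 18 Hz.
124 Hz mod fs = 16 Hz.
16 Hz ≤ fs/2 = 18 Hz, appears at 16 Hz.
68 Hz mod fs = 32 Hz.
32 Hz > fs/2 = 18 Hz, folds to fs − 32 Hz = 4 Hz.
152 Hz mod fs = 8 Hz.
8 Hz ≤ fs/2 = 18 Hz, appears at 8 Hz.
120 Hz mod fs = 12 Hz.
12 Hz ≤ fs/2 = 18 Hz, appears at 12 Hz.
148 Hz mod fs = 4 Hz.
4 Hz ≤ fs/2 = 18 Hz, appears at 4 Hz.
Distinct values: {4 Hz, 8 Hz, 12 Hz, 16 Hz}.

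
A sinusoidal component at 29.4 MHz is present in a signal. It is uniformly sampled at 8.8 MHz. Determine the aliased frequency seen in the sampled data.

3 MHz

29.4 MHz mod fs = 3 MHz.
3 MHz ≤ fs/2 = 4.4 MHz, appears at 3 MHz.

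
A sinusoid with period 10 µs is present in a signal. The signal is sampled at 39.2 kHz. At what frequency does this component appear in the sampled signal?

17.6 kHz

T = 10 µs → f = 1/T = 100 kHz.
100 kHz mod fs = 21.6 kHz.
21.6 kHz > fs/2 = 19.6 kHz, folds to fs − 21.6 kHz = 17.6 kHz.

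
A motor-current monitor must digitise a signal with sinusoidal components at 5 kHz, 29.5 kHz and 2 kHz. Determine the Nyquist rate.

Highest-frequency component: 29.5 kHz.
Nyquist rate = 2 × 29.5 kHz = 59 kHz.

59 kHz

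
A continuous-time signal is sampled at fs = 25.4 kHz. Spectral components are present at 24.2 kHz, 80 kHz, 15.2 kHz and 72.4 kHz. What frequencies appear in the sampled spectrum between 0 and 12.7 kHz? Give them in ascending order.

1.2 kHz, 3.8 kHz, 10.2 kHz

fs/2 = 12.7 kHz.
24.2 kHz > fs/2 = 12.7 kHz, folds to fs − 24.2 kHz = 1.2 kHz.
80 kHz mod fs = 3.8 kHz.
3.8 kHz ≤ fs/2 = 12.7 kHz, appears at 3.8 kHz.
15.2 kHz > fs/2 = 12.7 kHz, folds to fs − 15.2 kHz = 10.2 kHz.
72.4 kHz mod fs = 21.6 kHz.
21.6 kHz > fs/2 = 12.7 kHz, folds to fs − 21.6 kHz = 3.8 kHz.
Distinct values: {1.2 kHz, 3.8 kHz, 10.2 kHz}.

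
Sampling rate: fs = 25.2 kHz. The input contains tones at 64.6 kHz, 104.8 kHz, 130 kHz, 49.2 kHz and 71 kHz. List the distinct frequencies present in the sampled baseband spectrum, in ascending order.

fs/2 = 12.6 kHz.
64.6 kHz mod fs = 14.2 kHz.
14.2 kHz > fs/2 = 12.6 kHz, folds to fs − 14.2 kHz = 11 kHz.
104.8 kHz mod fs = 4 kHz.
4 kHz ≤ fs/2 = 12.6 kHz, appears at 4 kHz.
130 kHz mod fs = 4 kHz.
4 kHz ≤ fs/2 = 12.6 kHz, appears at 4 kHz.
49.2 kHz mod fs = 24 kHz.
24 kHz > fs/2 = 12.6 kHz, folds to fs − 24 kHz = 1.2 kHz.
71 kHz mod fs = 20.6 kHz.
20.6 kHz > fs/2 = 12.6 kHz, folds to fs − 20.6 kHz = 4.6 kHz.
Distinct values: {1.2 kHz, 4 kHz, 4.6 kHz, 11 kHz}.

1.2 kHz, 4 kHz, 4.6 kHz, 11 kHz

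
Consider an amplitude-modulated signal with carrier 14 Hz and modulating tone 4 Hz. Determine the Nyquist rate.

AM sidebands sit at fc ± fm = 10 Hz and 18 Hz.
Highest-frequency component: 18 Hz.
Nyquist rate = 2 × 18 Hz = 36 Hz.

36 Hz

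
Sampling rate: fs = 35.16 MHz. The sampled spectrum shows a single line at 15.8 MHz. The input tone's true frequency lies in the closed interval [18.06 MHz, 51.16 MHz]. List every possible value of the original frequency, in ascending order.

Frequencies that alias to 15.8 MHz are k·fs ± 15.8 MHz for integer k ≥ 0.
k=0: 15.8 MHz.
k=1: 19.36 MHz, 50.96 MHz.
k=2: 54.52 MHz, 86.12 MHz.
Within [18.06 MHz, 51.16 MHz]: 19.36 MHz, 50.96 MHz.

19.36 MHz, 50.96 MHz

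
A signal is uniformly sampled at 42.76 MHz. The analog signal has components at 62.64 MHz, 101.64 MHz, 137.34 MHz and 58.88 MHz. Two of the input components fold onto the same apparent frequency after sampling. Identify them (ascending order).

fs/2 = 21.38 MHz.
62.64 MHz mod fs = 19.88 MHz.
19.88 MHz ≤ fs/2 = 21.38 MHz, appears at 19.88 MHz.
101.64 MHz mod fs = 16.12 MHz.
16.12 MHz ≤ fs/2 = 21.38 MHz, appears at 16.12 MHz.
137.34 MHz mod fs = 9.06 MHz.
9.06 MHz ≤ fs/2 = 21.38 MHz, appears at 9.06 MHz.
58.88 MHz mod fs = 16.12 MHz.
16.12 MHz ≤ fs/2 = 21.38 MHz, appears at 16.12 MHz.
58.88 MHz and 101.64 MHz both map to 16.12 MHz.

58.88 MHz, 101.64 MHz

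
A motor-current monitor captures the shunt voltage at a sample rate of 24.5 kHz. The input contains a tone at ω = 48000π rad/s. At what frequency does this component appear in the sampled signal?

ω = 48000π rad/s → f = ω/(2π) = 24000 Hz = 24 kHz.
24 kHz > fs/2 = 12.25 kHz, folds to fs − 24 kHz = 0.5 kHz.

0.5 kHz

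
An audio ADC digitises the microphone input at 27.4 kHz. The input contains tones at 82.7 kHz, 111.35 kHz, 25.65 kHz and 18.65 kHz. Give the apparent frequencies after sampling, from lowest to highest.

fs/2 = 13.7 kHz.
82.7 kHz mod fs = 0.5 kHz.
0.5 kHz ≤ fs/2 = 13.7 kHz, appears at 0.5 kHz.
111.35 kHz mod fs = 1.75 kHz.
1.75 kHz ≤ fs/2 = 13.7 kHz, appears at 1.75 kHz.
25.65 kHz > fs/2 = 13.7 kHz, folds to fs − 25.65 kHz = 1.75 kHz.
18.65 kHz > fs/2 = 13.7 kHz, folds to fs − 18.65 kHz = 8.75 kHz.
Distinct values: {0.5 kHz, 1.75 kHz, 8.75 kHz}.

0.5 kHz, 1.75 kHz, 8.75 kHz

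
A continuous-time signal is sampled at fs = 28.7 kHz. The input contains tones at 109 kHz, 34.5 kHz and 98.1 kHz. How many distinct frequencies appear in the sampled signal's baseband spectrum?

fs/2 = 14.35 kHz.
109 kHz mod fs = 22.9 kHz.
22.9 kHz > fs/2 = 14.35 kHz, folds to fs − 22.9 kHz = 5.8 kHz.
34.5 kHz mod fs = 5.8 kHz.
5.8 kHz ≤ fs/2 = 14.35 kHz, appears at 5.8 kHz.
98.1 kHz mod fs = 12 kHz.
12 kHz ≤ fs/2 = 14.35 kHz, appears at 12 kHz.
Distinct values: {5.8 kHz, 12 kHz} → 2.

2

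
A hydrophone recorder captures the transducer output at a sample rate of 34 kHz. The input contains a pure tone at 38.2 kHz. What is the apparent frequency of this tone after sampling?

38.2 kHz mod fs = 4.2 kHz.
4.2 kHz ≤ fs/2 = 17 kHz, appears at 4.2 kHz.

4.2 kHz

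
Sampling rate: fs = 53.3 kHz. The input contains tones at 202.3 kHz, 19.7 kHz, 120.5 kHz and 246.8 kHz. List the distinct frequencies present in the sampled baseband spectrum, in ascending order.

10.9 kHz, 13.9 kHz, 19.7 kHz

fs/2 = 26.65 kHz.
202.3 kHz mod fs = 42.4 kHz.
42.4 kHz > fs/2 = 26.65 kHz, folds to fs − 42.4 kHz = 10.9 kHz.
19.7 kHz ≤ fs/2 = 26.65 kHz, passes unchanged.
120.5 kHz mod fs = 13.9 kHz.
13.9 kHz ≤ fs/2 = 26.65 kHz, appears at 13.9 kHz.
246.8 kHz mod fs = 33.6 kHz.
33.6 kHz > fs/2 = 26.65 kHz, folds to fs − 33.6 kHz = 19.7 kHz.
Distinct values: {10.9 kHz, 13.9 kHz, 19.7 kHz}.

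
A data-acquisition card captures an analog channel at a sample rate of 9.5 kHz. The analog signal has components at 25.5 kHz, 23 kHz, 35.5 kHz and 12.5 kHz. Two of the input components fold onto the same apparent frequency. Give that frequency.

fs/2 = 4.75 kHz.
25.5 kHz mod fs = 6.5 kHz.
6.5 kHz > fs/2 = 4.75 kHz, folds to fs − 6.5 kHz = 3 kHz.
23 kHz mod fs = 4 kHz.
4 kHz ≤ fs/2 = 4.75 kHz, appears at 4 kHz.
35.5 kHz mod fs = 7 kHz.
7 kHz > fs/2 = 4.75 kHz, folds to fs − 7 kHz = 2.5 kHz.
12.5 kHz mod fs = 3 kHz.
3 kHz ≤ fs/2 = 4.75 kHz, appears at 3 kHz.
12.5 kHz and 25.5 kHz both map to 3 kHz.

3 kHz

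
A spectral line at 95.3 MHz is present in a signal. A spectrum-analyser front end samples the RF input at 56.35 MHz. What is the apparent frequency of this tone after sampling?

17.4 MHz

95.3 MHz mod fs = 38.95 MHz.
38.95 MHz > fs/2 = 28.175 MHz, folds to fs − 38.95 MHz = 17.4 MHz.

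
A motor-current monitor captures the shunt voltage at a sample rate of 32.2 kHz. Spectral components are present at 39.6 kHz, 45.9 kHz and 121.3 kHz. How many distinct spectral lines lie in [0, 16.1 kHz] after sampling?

fs/2 = 16.1 kHz.
39.6 kHz mod fs = 7.4 kHz.
7.4 kHz ≤ fs/2 = 16.1 kHz, appears at 7.4 kHz.
45.9 kHz mod fs = 13.7 kHz.
13.7 kHz ≤ fs/2 = 16.1 kHz, appears at 13.7 kHz.
121.3 kHz mod fs = 24.7 kHz.
24.7 kHz > fs/2 = 16.1 kHz, folds to fs − 24.7 kHz = 7.5 kHz.
Distinct values: {7.4 kHz, 7.5 kHz, 13.7 kHz} → 3.

3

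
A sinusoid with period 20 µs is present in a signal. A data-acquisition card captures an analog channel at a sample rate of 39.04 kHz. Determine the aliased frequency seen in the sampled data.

10.96 kHz

T = 20 µs → f = 1/T = 50 kHz.
50 kHz mod fs = 10.96 kHz.
10.96 kHz ≤ fs/2 = 19.52 kHz, appears at 10.96 kHz.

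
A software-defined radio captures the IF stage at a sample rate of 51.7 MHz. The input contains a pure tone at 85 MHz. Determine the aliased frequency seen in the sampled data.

85 MHz mod fs = 33.3 MHz.
33.3 MHz > fs/2 = 25.85 MHz, folds to fs − 33.3 MHz = 18.4 MHz.

18.4 MHz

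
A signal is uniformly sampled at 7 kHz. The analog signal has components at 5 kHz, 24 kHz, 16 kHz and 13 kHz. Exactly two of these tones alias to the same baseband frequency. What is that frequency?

2 kHz

fs/2 = 3.5 kHz.
5 kHz > fs/2 = 3.5 kHz, folds to fs − 5 kHz = 2 kHz.
24 kHz mod fs = 3 kHz.
3 kHz ≤ fs/2 = 3.5 kHz, appears at 3 kHz.
16 kHz mod fs = 2 kHz.
2 kHz ≤ fs/2 = 3.5 kHz, appears at 2 kHz.
13 kHz mod fs = 6 kHz.
6 kHz > fs/2 = 3.5 kHz, folds to fs − 6 kHz = 1 kHz.
5 kHz and 16 kHz both map to 2 kHz.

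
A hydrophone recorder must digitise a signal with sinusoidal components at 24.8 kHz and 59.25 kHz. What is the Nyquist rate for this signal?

Highest-frequency component: 59.25 kHz.
Nyquist rate = 2 × 59.25 kHz = 118.5 kHz.

118.5 kHz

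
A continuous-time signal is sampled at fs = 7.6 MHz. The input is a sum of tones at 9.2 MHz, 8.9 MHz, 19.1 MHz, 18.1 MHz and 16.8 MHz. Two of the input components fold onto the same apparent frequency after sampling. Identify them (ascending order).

fs/2 = 3.8 MHz.
9.2 MHz mod fs = 1.6 MHz.
1.6 MHz ≤ fs/2 = 3.8 MHz, appears at 1.6 MHz.
8.9 MHz mod fs = 1.3 MHz.
1.3 MHz ≤ fs/2 = 3.8 MHz, appears at 1.3 MHz.
19.1 MHz mod fs = 3.9 MHz.
3.9 MHz > fs/2 = 3.8 MHz, folds to fs − 3.9 MHz = 3.7 MHz.
18.1 MHz mod fs = 2.9 MHz.
2.9 MHz ≤ fs/2 = 3.8 MHz, appears at 2.9 MHz.
16.8 MHz mod fs = 1.6 MHz.
1.6 MHz ≤ fs/2 = 3.8 MHz, appears at 1.6 MHz.
9.2 MHz and 16.8 MHz both map to 1.6 MHz.

9.2 MHz, 16.8 MHz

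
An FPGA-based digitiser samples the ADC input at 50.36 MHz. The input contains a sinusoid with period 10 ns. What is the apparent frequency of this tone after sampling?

0.72 MHz

T = 10 ns → f = 1/T = 100 MHz.
100 MHz mod fs = 49.64 MHz.
49.64 MHz > fs/2 = 25.18 MHz, folds to fs − 49.64 MHz = 0.72 MHz.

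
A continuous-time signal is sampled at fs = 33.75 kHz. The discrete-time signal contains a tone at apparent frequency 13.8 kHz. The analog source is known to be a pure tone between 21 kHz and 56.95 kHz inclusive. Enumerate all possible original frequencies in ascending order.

Frequencies that alias to 13.8 kHz are k·fs ± 13.8 kHz for integer k ≥ 0.
k=0: 13.8 kHz.
k=1: 19.95 kHz, 47.55 kHz.
k=2: 53.7 kHz, 81.3 kHz.
k=3: 87.45 kHz, 115.05 kHz.
Within [21 kHz, 56.95 kHz]: 47.55 kHz, 53.7 kHz.

47.55 kHz, 53.7 kHz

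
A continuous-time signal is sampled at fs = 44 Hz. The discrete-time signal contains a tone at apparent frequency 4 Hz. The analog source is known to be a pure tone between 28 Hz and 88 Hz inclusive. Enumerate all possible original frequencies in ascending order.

Frequencies that alias to 4 Hz are k·fs ± 4 Hz for integer k ≥ 0.
k=0: 4 Hz.
k=1: 40 Hz, 48 Hz.
k=2: 84 Hz, 92 Hz.
k=3: 128 Hz, 136 Hz.
Within [28 Hz, 88 Hz]: 40 Hz, 48 Hz, 84 Hz.

40 Hz, 48 Hz, 84 Hz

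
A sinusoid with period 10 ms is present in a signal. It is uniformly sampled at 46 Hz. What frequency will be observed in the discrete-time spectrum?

T = 10 ms → f = 1/T = 100 Hz.
100 Hz mod fs = 8 Hz.
8 Hz ≤ fs/2 = 23 Hz, appears at 8 Hz.

8 Hz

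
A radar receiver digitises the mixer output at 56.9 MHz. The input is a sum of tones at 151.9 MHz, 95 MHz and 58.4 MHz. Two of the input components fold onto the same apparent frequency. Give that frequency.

18.8 MHz

fs/2 = 28.45 MHz.
151.9 MHz mod fs = 38.1 MHz.
38.1 MHz > fs/2 = 28.45 MHz, folds to fs − 38.1 MHz = 18.8 MHz.
95 MHz mod fs = 38.1 MHz.
38.1 MHz > fs/2 = 28.45 MHz, folds to fs − 38.1 MHz = 18.8 MHz.
58.4 MHz mod fs = 1.5 MHz.
1.5 MHz ≤ fs/2 = 28.45 MHz, appears at 1.5 MHz.
95 MHz and 151.9 MHz both map to 18.8 MHz.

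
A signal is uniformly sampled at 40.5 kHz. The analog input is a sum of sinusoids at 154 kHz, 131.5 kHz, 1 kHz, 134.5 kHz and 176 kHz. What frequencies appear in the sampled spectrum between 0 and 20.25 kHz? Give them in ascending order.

1 kHz, 8 kHz, 10 kHz, 13 kHz, 14 kHz

fs/2 = 20.25 kHz.
154 kHz mod fs = 32.5 kHz.
32.5 kHz > fs/2 = 20.25 kHz, folds to fs − 32.5 kHz = 8 kHz.
131.5 kHz mod fs = 10 kHz.
10 kHz ≤ fs/2 = 20.25 kHz, appears at 10 kHz.
1 kHz ≤ fs/2 = 20.25 kHz, passes unchanged.
134.5 kHz mod fs = 13 kHz.
13 kHz ≤ fs/2 = 20.25 kHz, appears at 13 kHz.
176 kHz mod fs = 14 kHz.
14 kHz ≤ fs/2 = 20.25 kHz, appears at 14 kHz.
Distinct values: {1 kHz, 8 kHz, 10 kHz, 13 kHz, 14 kHz}.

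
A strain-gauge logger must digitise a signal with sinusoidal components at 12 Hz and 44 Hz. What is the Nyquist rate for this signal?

88 Hz

Highest-frequency component: 44 Hz.
Nyquist rate = 2 × 44 Hz = 88 Hz.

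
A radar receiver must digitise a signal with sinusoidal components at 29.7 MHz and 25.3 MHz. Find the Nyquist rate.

59.4 MHz

Highest-frequency component: 29.7 MHz.
Nyquist rate = 2 × 29.7 MHz = 59.4 MHz.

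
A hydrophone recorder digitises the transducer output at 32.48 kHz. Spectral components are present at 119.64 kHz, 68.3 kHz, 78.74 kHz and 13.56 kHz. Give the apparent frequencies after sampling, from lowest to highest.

fs/2 = 16.24 kHz.
119.64 kHz mod fs = 22.2 kHz.
22.2 kHz > fs/2 = 16.24 kHz, folds to fs − 22.2 kHz = 10.28 kHz.
68.3 kHz mod fs = 3.34 kHz.
3.34 kHz ≤ fs/2 = 16.24 kHz, appears at 3.34 kHz.
78.74 kHz mod fs = 13.78 kHz.
13.78 kHz ≤ fs/2 = 16.24 kHz, appears at 13.78 kHz.
13.56 kHz ≤ fs/2 = 16.24 kHz, passes unchanged.
Distinct values: {3.34 kHz, 10.28 kHz, 13.56 kHz, 13.78 kHz}.

3.34 kHz, 10.28 kHz, 13.56 kHz, 13.78 kHz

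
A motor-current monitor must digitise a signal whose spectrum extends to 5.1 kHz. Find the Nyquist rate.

10.2 kHz

Nyquist rate = 2 × 5.1 kHz = 10.2 kHz.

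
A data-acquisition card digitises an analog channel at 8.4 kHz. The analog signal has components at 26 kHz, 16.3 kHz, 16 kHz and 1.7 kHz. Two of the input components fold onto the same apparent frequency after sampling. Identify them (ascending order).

16 kHz, 26 kHz

fs/2 = 4.2 kHz.
26 kHz mod fs = 0.8 kHz.
0.8 kHz ≤ fs/2 = 4.2 kHz, appears at 0.8 kHz.
16.3 kHz mod fs = 7.9 kHz.
7.9 kHz > fs/2 = 4.2 kHz, folds to fs − 7.9 kHz = 0.5 kHz.
16 kHz mod fs = 7.6 kHz.
7.6 kHz > fs/2 = 4.2 kHz, folds to fs − 7.6 kHz = 0.8 kHz.
1.7 kHz ≤ fs/2 = 4.2 kHz, passes unchanged.
16 kHz and 26 kHz both map to 0.8 kHz.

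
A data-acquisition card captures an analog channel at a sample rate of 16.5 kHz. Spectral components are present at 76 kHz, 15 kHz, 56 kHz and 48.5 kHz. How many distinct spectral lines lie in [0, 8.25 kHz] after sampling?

fs/2 = 8.25 kHz.
76 kHz mod fs = 10 kHz.
10 kHz > fs/2 = 8.25 kHz, folds to fs − 10 kHz = 6.5 kHz.
15 kHz > fs/2 = 8.25 kHz, folds to fs − 15 kHz = 1.5 kHz.
56 kHz mod fs = 6.5 kHz.
6.5 kHz ≤ fs/2 = 8.25 kHz, appears at 6.5 kHz.
48.5 kHz mod fs = 15.5 kHz.
15.5 kHz > fs/2 = 8.25 kHz, folds to fs − 15.5 kHz = 1 kHz.
Distinct values: {1 kHz, 1.5 kHz, 6.5 kHz} → 3.

3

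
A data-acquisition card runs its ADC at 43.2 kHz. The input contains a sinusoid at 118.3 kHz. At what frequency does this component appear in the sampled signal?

118.3 kHz mod fs = 31.9 kHz.
31.9 kHz > fs/2 = 21.6 kHz, folds to fs − 31.9 kHz = 11.3 kHz.

11.3 kHz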